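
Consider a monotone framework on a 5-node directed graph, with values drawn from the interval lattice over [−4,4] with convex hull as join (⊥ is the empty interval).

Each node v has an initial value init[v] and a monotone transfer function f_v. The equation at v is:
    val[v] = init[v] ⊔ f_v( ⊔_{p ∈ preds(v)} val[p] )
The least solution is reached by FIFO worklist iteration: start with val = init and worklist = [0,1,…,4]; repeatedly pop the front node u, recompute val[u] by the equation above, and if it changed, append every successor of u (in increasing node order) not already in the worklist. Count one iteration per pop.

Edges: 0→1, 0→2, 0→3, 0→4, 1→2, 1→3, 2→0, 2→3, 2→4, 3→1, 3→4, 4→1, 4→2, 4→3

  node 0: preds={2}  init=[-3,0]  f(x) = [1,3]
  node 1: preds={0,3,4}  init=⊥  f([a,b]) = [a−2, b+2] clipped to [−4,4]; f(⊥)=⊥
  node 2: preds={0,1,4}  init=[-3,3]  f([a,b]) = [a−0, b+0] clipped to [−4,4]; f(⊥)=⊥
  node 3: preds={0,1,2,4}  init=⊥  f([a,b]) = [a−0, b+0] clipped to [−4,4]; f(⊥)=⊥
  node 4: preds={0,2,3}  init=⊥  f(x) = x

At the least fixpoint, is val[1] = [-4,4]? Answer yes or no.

yes

Worklist (9 pops):
  #1 pop 0: in=[-3,3] → [-3,3] (was [-3,0]); enqueue []
  #2 pop 1: in=[-3,3] → [-4,4] (was ⊥); enqueue []
  #3 pop 2: in=[-4,4] → [-4,4] (was [-3,3]); enqueue [0]
  #4 pop 3: in=[-4,4] → [-4,4] (was ⊥); enqueue [1]
  #5 pop 4: in=[-4,4] → [-4,4] (was ⊥); enqueue [2,3]
  #6 pop 0: in=[-4,4] → [-3,3] (no change)
  #7 pop 1: in=[-4,4] → [-4,4] (no change)
  #8 pop 2: in=[-4,4] → [-4,4] (no change)
  #9 pop 3: in=[-4,4] → [-4,4] (no change)

Fixpoint:
  val[0] = [-3,3]
  val[1] = [-4,4]
  val[2] = [-4,4]
  val[3] = [-4,4]
  val[4] = [-4,4]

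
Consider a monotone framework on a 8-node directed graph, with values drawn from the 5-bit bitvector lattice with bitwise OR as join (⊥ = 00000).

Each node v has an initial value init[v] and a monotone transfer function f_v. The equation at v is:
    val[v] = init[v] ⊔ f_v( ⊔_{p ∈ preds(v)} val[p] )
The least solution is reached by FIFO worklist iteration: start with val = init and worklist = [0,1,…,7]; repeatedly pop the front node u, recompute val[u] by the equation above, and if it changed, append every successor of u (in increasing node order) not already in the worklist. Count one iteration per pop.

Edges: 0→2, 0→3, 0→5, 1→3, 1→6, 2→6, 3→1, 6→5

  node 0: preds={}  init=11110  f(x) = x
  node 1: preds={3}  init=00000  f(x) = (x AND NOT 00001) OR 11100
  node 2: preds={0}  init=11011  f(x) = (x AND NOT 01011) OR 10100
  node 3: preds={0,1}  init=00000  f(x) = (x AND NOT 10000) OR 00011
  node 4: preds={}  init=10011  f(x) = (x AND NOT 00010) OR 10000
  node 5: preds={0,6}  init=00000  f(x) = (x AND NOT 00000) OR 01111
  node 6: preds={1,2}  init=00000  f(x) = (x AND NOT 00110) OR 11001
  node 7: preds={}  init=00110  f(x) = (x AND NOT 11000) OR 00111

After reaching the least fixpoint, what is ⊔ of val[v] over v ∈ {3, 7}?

01111

Iteration log — 12 steps:
  step 1. node 0  ⊔preds=00000  new=11110  stable
  step 2. node 1  ⊔preds=00000  new=11100  old=00000  +wl: 
  step 3. node 2  ⊔preds=11110  new=11111  old=11011  +wl: 
  step 4. node 3  ⊔preds=11110  new=01111  old=00000  +wl: 1
  step 5. node 4  ⊔preds=00000  new=10011  stable
  step 6. node 5  ⊔preds=11110  new=11111  old=00000  +wl: 
  step 7. node 6  ⊔preds=11111  new=11001  old=00000  +wl: 5
  step 8. node 7  ⊔preds=00000  new=00111  old=00110  +wl: 
  step 9. node 1  ⊔preds=01111  new=11110  old=11100  +wl: 3,6
  step 10. node 5  ⊔preds=11111  new=11111  stable
  step 11. node 3  ⊔preds=11110  new=01111  stable
  step 12. node 6  ⊔preds=11111  new=11001  stable

Least fixpoint reached:
  node 0: 11110
  node 1: 11110
  node 2: 11111
  node 3: 01111
  node 4: 10011
  node 5: 11111
  node 6: 11001
  node 7: 00111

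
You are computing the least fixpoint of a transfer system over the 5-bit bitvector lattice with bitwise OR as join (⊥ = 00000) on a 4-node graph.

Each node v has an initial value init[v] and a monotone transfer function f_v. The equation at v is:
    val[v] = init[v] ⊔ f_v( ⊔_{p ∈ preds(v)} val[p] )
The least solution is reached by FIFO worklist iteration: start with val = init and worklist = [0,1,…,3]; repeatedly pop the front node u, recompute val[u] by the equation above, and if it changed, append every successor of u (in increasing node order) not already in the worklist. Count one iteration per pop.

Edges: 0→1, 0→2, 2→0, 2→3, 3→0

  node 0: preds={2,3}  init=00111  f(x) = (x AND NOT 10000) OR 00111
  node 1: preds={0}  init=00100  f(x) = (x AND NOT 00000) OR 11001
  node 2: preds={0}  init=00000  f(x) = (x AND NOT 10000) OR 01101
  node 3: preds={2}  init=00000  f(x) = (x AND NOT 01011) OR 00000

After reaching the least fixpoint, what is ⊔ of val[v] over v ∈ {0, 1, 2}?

Worklist (7 pops):
  #1 pop 0: in=00000 → 00111 (no change)
  #2 pop 1: in=00111 → 11111 (was 00100); enqueue []
  #3 pop 2: in=00111 → 01111 (was 00000); enqueue [0]
  #4 pop 3: in=01111 → 00100 (was 00000); enqueue []
  #5 pop 0: in=01111 → 01111 (was 00111); enqueue [1,2]
  #6 pop 1: in=01111 → 11111 (no change)
  #7 pop 2: in=01111 → 01111 (no change)

Fixpoint:
  val[0] = 01111
  val[1] = 11111
  val[2] = 01111
  val[3] = 00100

11111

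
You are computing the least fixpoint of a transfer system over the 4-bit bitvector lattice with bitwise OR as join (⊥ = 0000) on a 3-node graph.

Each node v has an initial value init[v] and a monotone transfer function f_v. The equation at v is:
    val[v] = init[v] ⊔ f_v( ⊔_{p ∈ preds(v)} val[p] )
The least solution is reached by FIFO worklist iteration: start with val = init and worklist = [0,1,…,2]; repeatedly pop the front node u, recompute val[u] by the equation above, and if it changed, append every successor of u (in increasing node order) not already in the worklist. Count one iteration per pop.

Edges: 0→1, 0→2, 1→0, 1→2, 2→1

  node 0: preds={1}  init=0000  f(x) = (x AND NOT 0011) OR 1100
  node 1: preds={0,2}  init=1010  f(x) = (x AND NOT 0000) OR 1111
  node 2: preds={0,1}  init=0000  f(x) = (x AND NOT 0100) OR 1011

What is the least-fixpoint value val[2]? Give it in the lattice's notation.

Trace (5 dequeues):
  [1] u=0 | in 1010 | out 1100 | prev 0000 | push {}
  [2] u=1 | in 1100 | out 1111 | prev 1010 | push {0}
  [3] u=2 | in 1111 | out 1011 | prev 0000 | push {1}
  [4] u=0 | in 1111 | out 1100 | ==
  [5] u=1 | in 1111 | out 1111 | ==

Converged values:
  [0] 1100
  [1] 1111
  [2] 1011

1011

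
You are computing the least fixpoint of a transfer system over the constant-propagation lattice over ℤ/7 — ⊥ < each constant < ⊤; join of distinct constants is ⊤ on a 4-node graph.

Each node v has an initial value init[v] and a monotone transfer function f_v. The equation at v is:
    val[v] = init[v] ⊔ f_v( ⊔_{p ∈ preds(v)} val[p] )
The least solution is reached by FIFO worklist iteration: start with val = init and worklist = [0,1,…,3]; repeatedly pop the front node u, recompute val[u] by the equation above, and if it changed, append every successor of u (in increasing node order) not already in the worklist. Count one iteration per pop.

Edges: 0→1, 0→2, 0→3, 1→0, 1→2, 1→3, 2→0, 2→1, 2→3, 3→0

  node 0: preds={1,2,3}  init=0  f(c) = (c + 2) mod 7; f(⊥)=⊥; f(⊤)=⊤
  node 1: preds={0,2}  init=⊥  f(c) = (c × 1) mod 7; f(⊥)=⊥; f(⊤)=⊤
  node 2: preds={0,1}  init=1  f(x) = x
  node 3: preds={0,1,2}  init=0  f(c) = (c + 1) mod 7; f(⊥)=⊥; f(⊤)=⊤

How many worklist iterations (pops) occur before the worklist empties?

Worklist (6 pops):
  #1 pop 0: in=⊤ → ⊤ (was 0); enqueue []
  #2 pop 1: in=⊤ → ⊤ (was ⊥); enqueue [0]
  #3 pop 2: in=⊤ → ⊤ (was 1); enqueue [1]
  #4 pop 3: in=⊤ → ⊤ (was 0); enqueue []
  #5 pop 0: in=⊤ → ⊤ (no change)
  #6 pop 1: in=⊤ → ⊤ (no change)

Fixpoint:
  val[0] = ⊤
  val[1] = ⊤
  val[2] = ⊤
  val[3] = ⊤

6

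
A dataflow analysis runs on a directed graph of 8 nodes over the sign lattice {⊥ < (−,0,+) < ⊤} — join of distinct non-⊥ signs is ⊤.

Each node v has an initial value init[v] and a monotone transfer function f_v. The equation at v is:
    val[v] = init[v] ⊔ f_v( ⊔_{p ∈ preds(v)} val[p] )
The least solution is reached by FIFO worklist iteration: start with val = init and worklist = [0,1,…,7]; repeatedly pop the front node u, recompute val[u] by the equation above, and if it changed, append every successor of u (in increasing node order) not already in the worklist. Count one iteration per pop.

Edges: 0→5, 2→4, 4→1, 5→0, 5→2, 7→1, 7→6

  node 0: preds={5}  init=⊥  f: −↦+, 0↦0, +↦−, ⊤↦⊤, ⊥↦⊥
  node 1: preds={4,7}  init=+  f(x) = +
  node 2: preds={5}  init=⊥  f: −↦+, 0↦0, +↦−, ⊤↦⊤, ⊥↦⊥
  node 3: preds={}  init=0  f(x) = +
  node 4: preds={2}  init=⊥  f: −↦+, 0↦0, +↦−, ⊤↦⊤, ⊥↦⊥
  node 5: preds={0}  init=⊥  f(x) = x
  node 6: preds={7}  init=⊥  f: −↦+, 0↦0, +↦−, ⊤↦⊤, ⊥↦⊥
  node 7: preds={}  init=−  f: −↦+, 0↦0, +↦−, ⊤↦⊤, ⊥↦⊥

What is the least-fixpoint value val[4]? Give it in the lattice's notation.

⊥

Iteration log — 8 steps:
  step 1. node 0  ⊔preds=⊥  new=⊥  stable
  step 2. node 1  ⊔preds=−  new=+  stable
  step 3. node 2  ⊔preds=⊥  new=⊥  stable
  step 4. node 3  ⊔preds=⊥  new=⊤  old=0  +wl: 
  step 5. node 4  ⊔preds=⊥  new=⊥  stable
  step 6. node 5  ⊔preds=⊥  new=⊥  stable
  step 7. node 6  ⊔preds=−  new=+  old=⊥  +wl: 
  step 8. node 7  ⊔preds=⊥  new=−  stable

Least fixpoint reached:
  node 0: ⊥
  node 1: +
  node 2: ⊥
  node 3: ⊤
  node 4: ⊥
  node 5: ⊥
  node 6: +
  node 7: −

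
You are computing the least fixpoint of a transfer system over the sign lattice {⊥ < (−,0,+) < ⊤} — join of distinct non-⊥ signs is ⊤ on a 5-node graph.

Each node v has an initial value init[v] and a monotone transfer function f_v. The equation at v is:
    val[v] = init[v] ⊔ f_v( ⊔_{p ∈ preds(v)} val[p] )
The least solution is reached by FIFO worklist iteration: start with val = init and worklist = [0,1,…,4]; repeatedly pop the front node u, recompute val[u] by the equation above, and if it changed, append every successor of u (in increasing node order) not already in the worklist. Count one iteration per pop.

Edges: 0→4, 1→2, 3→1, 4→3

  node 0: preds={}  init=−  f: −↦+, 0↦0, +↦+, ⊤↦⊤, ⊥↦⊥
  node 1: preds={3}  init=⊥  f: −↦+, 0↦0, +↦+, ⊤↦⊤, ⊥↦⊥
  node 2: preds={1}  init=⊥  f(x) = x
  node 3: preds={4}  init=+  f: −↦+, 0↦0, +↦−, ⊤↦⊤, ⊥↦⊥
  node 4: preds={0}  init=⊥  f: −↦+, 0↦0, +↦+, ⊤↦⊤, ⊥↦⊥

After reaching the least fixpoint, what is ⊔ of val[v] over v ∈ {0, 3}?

Trace (8 dequeues):
  [1] u=0 | in ⊥ | out − | ==
  [2] u=1 | in + | out + | prev ⊥ | push {}
  [3] u=2 | in + | out + | prev ⊥ | push {}
  [4] u=3 | in ⊥ | out + | ==
  [5] u=4 | in − | out + | prev ⊥ | push {3}
  [6] u=3 | in + | out ⊤ | prev + | push {1}
  [7] u=1 | in ⊤ | out ⊤ | prev + | push {2}
  [8] u=2 | in ⊤ | out ⊤ | prev + | push {}

Converged values:
  [0] −
  [1] ⊤
  [2] ⊤
  [3] ⊤
  [4] +

⊤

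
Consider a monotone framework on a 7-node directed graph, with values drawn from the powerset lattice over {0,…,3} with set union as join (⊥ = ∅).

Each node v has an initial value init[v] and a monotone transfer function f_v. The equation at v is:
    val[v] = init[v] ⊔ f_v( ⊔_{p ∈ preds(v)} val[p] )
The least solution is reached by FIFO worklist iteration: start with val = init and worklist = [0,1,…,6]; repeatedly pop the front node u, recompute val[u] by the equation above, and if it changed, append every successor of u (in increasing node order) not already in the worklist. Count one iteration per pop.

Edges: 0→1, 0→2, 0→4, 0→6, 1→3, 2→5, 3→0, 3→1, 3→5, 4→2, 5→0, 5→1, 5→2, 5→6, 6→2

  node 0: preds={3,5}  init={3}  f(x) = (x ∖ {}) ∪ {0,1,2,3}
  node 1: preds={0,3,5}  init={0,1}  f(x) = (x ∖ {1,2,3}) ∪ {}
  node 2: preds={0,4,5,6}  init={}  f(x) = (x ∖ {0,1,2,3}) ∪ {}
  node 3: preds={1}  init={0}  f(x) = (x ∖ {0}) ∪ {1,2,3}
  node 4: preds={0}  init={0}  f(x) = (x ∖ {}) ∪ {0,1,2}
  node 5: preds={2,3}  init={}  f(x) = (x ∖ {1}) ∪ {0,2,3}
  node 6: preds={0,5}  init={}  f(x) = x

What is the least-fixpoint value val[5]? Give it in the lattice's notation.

Iteration log — 10 steps:
  step 1. node 0  ⊔preds={0}  new={0,1,2,3}  old={3}  +wl: 
  step 2. node 1  ⊔preds={0,1,2,3}  new={0,1}  stable
  step 3. node 2  ⊔preds={0,1,2,3}  new={}  stable
  step 4. node 3  ⊔preds={0,1}  new={0,1,2,3}  old={0}  +wl: 0,1
  step 5. node 4  ⊔preds={0,1,2,3}  new={0,1,2,3}  old={0}  +wl: 2
  step 6. node 5  ⊔preds={0,1,2,3}  new={0,2,3}  old={}  +wl: 
  step 7. node 6  ⊔preds={0,1,2,3}  new={0,1,2,3}  old={}  +wl: 
  step 8. node 0  ⊔preds={0,1,2,3}  new={0,1,2,3}  stable
  step 9. node 1  ⊔preds={0,1,2,3}  new={0,1}  stable
  step 10. node 2  ⊔preds={0,1,2,3}  new={}  stable

Least fixpoint reached:
  node 0: {0,1,2,3}
  node 1: {0,1}
  node 2: {}
  node 3: {0,1,2,3}
  node 4: {0,1,2,3}
  node 5: {0,2,3}
  node 6: {0,1,2,3}

{0,2,3}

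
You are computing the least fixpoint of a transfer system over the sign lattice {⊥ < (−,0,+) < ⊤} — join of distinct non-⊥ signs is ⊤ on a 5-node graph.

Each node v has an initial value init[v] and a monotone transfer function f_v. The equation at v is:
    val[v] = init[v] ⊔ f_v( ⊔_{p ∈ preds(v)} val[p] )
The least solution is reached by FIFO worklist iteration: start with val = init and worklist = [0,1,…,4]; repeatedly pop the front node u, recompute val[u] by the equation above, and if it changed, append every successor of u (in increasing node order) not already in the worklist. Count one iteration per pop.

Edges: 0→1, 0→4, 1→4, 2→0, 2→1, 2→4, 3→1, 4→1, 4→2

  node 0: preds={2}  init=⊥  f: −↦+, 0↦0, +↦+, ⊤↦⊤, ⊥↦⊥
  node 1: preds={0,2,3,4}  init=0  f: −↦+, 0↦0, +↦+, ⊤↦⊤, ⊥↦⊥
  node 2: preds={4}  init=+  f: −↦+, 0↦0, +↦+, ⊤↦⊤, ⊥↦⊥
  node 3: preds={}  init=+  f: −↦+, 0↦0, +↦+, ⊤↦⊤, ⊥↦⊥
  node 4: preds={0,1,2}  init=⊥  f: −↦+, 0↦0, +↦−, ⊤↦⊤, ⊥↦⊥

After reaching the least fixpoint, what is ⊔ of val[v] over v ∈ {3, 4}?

Trace (10 dequeues):
  [1] u=0 | in + | out + | prev ⊥ | push {}
  [2] u=1 | in + | out ⊤ | prev 0 | push {}
  [3] u=2 | in ⊥ | out + | ==
  [4] u=3 | in ⊥ | out + | ==
  [5] u=4 | in ⊤ | out ⊤ | prev ⊥ | push {1,2}
  [6] u=1 | in ⊤ | out ⊤ | ==
  [7] u=2 | in ⊤ | out ⊤ | prev + | push {0,1,4}
  [8] u=0 | in ⊤ | out ⊤ | prev + | push {}
  [9] u=1 | in ⊤ | out ⊤ | ==
  [10] u=4 | in ⊤ | out ⊤ | ==

Converged values:
  [0] ⊤
  [1] ⊤
  [2] ⊤
  [3] +
  [4] ⊤

⊤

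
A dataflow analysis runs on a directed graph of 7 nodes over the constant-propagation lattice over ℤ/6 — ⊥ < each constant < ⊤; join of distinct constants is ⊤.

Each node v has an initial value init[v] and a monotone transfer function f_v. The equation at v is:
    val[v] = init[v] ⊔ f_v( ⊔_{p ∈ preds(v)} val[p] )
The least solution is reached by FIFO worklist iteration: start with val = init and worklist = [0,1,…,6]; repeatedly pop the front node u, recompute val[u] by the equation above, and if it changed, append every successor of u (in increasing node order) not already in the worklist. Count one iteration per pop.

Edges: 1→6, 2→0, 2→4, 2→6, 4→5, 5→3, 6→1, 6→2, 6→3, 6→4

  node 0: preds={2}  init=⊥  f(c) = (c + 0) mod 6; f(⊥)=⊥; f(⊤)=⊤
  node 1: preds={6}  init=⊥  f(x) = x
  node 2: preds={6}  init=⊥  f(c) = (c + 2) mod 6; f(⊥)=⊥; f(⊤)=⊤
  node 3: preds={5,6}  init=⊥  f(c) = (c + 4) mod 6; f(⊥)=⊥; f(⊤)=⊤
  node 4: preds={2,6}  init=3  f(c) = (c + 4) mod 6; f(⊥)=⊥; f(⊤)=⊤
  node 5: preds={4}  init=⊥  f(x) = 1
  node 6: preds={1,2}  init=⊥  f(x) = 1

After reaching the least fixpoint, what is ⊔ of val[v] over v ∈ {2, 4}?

Trace (14 dequeues):
  [1] u=0 | in ⊥ | out ⊥ | ==
  [2] u=1 | in ⊥ | out ⊥ | ==
  [3] u=2 | in ⊥ | out ⊥ | ==
  [4] u=3 | in ⊥ | out ⊥ | ==
  [5] u=4 | in ⊥ | out 3 | ==
  [6] u=5 | in 3 | out 1 | prev ⊥ | push {3}
  [7] u=6 | in ⊥ | out 1 | prev ⊥ | push {1,2,4}
  [8] u=3 | in 1 | out 5 | prev ⊥ | push {}
  [9] u=1 | in 1 | out 1 | prev ⊥ | push {6}
  [10] u=2 | in 1 | out 3 | prev ⊥ | push {0}
  [11] u=4 | in ⊤ | out ⊤ | prev 3 | push {5}
  [12] u=6 | in ⊤ | out 1 | ==
  [13] u=0 | in 3 | out 3 | prev ⊥ | push {}
  [14] u=5 | in ⊤ | out 1 | ==

Converged values:
  [0] 3
  [1] 1
  [2] 3
  [3] 5
  [4] ⊤
  [5] 1
  [6] 1

⊤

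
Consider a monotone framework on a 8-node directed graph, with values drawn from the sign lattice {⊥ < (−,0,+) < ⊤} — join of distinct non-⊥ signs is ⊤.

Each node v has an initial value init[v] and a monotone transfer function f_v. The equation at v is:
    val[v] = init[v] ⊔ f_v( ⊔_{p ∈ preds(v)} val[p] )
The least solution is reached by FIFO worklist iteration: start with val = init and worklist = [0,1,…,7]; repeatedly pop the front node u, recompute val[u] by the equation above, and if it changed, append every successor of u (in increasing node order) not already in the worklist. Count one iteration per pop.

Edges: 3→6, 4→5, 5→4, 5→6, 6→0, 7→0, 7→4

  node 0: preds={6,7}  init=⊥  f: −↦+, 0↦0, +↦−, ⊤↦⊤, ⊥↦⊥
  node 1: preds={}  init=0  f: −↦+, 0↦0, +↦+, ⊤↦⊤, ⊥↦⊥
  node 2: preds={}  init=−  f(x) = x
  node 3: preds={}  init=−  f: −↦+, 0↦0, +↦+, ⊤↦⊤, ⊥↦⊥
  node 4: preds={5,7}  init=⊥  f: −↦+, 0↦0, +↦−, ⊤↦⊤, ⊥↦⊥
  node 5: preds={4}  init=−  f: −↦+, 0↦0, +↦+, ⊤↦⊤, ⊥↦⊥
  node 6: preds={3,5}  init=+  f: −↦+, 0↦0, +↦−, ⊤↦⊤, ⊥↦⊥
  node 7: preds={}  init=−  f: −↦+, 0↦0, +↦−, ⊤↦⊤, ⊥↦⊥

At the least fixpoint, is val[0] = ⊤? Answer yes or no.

Worklist (11 pops):
  #1 pop 0: in=⊤ → ⊤ (was ⊥); enqueue []
  #2 pop 1: in=⊥ → 0 (no change)
  #3 pop 2: in=⊥ → − (no change)
  #4 pop 3: in=⊥ → − (no change)
  #5 pop 4: in=− → + (was ⊥); enqueue []
  #6 pop 5: in=+ → ⊤ (was −); enqueue [4]
  #7 pop 6: in=⊤ → ⊤ (was +); enqueue [0]
  #8 pop 7: in=⊥ → − (no change)
  #9 pop 4: in=⊤ → ⊤ (was +); enqueue [5]
  #10 pop 0: in=⊤ → ⊤ (no change)
  #11 pop 5: in=⊤ → ⊤ (no change)

Fixpoint:
  val[0] = ⊤
  val[1] = 0
  val[2] = −
  val[3] = −
  val[4] = ⊤
  val[5] = ⊤
  val[6] = ⊤
  val[7] = −

yes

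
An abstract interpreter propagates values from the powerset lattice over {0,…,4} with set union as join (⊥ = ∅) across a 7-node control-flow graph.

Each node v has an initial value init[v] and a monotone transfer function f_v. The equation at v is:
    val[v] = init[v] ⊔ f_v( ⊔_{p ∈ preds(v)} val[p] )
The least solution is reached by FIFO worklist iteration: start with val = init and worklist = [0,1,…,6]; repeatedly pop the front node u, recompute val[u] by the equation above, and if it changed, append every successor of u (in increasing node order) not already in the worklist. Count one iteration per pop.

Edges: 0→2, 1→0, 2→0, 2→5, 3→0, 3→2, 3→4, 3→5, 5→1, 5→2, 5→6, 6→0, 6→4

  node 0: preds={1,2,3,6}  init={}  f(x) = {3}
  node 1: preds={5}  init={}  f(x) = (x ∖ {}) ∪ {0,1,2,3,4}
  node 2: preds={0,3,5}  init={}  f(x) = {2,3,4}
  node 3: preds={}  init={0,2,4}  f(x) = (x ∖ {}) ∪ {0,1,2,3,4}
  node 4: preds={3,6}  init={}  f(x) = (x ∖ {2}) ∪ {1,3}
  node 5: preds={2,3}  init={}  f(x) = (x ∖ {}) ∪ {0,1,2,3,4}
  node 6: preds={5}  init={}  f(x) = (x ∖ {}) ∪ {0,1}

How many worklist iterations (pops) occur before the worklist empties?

Trace (11 dequeues):
  [1] u=0 | in {0,2,4} | out {3} | prev {} | push {}
  [2] u=1 | in {} | out {0,1,2,3,4} | prev {} | push {0}
  [3] u=2 | in {0,2,3,4} | out {2,3,4} | prev {} | push {}
  [4] u=3 | in {} | out {0,1,2,3,4} | prev {0,2,4} | push {2}
  [5] u=4 | in {0,1,2,3,4} | out {0,1,3,4} | prev {} | push {}
  [6] u=5 | in {0,1,2,3,4} | out {0,1,2,3,4} | prev {} | push {1}
  [7] u=6 | in {0,1,2,3,4} | out {0,1,2,3,4} | prev {} | push {4}
  [8] u=0 | in {0,1,2,3,4} | out {3} | ==
  [9] u=2 | in {0,1,2,3,4} | out {2,3,4} | ==
  [10] u=1 | in {0,1,2,3,4} | out {0,1,2,3,4} | ==
  [11] u=4 | in {0,1,2,3,4} | out {0,1,3,4} | ==

Converged values:
  [0] {3}
  [1] {0,1,2,3,4}
  [2] {2,3,4}
  [3] {0,1,2,3,4}
  [4] {0,1,3,4}
  [5] {0,1,2,3,4}
  [6] {0,1,2,3,4}

11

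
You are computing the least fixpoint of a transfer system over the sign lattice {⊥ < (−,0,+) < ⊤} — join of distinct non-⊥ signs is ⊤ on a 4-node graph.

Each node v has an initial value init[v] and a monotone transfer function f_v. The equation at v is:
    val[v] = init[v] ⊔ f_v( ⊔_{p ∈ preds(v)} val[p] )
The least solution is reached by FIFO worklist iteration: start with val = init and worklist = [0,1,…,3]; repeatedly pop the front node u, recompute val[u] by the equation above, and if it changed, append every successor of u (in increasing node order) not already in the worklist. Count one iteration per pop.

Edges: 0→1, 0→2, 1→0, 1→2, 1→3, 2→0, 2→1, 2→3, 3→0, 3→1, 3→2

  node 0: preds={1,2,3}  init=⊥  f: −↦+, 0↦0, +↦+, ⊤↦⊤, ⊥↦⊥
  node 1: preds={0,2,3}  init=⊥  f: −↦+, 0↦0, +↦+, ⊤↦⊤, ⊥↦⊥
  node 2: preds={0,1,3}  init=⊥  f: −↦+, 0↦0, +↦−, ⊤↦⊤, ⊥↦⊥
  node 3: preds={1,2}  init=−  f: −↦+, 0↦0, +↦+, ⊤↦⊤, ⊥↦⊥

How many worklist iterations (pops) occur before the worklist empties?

7

Trace (7 dequeues):
  [1] u=0 | in − | out + | prev ⊥ | push {}
  [2] u=1 | in ⊤ | out ⊤ | prev ⊥ | push {0}
  [3] u=2 | in ⊤ | out ⊤ | prev ⊥ | push {1}
  [4] u=3 | in ⊤ | out ⊤ | prev − | push {2}
  [5] u=0 | in ⊤ | out ⊤ | prev + | push {}
  [6] u=1 | in ⊤ | out ⊤ | ==
  [7] u=2 | in ⊤ | out ⊤ | ==

Converged values:
  [0] ⊤
  [1] ⊤
  [2] ⊤
  [3] ⊤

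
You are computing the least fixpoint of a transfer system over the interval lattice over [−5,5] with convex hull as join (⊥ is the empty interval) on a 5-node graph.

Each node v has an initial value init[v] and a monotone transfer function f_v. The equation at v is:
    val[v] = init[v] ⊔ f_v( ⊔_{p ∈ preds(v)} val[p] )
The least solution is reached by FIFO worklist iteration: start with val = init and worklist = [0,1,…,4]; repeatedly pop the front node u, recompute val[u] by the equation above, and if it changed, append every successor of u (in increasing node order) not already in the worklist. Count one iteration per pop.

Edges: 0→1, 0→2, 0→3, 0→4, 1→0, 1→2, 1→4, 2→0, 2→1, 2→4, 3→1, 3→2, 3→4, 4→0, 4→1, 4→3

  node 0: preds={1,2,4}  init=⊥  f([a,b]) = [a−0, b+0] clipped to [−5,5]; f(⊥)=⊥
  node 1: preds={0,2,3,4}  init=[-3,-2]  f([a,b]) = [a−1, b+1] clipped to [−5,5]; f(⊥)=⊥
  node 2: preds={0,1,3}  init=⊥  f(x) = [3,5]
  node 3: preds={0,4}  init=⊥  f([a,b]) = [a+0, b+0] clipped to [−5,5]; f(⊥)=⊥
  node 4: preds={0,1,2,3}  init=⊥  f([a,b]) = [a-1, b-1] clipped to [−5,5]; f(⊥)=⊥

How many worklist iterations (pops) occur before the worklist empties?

13

Trace (13 dequeues):
  [1] u=0 | in [-3,-2] | out [-3,-2] | prev ⊥ | push {}
  [2] u=1 | in [-3,-2] | out [-4,-1] | prev [-3,-2] | push {0}
  [3] u=2 | in [-4,-1] | out [3,5] | prev ⊥ | push {1}
  [4] u=3 | in [-3,-2] | out [-3,-2] | prev ⊥ | push {2}
  [5] u=4 | in [-4,5] | out [-5,4] | prev ⊥ | push {3}
  [6] u=0 | in [-5,5] | out [-5,5] | prev [-3,-2] | push {4}
  [7] u=1 | in [-5,5] | out [-5,5] | prev [-4,-1] | push {0}
  [8] u=2 | in [-5,5] | out [3,5] | ==
  [9] u=3 | in [-5,5] | out [-5,5] | prev [-3,-2] | push {1,2}
  [10] u=4 | in [-5,5] | out [-5,4] | ==
  [11] u=0 | in [-5,5] | out [-5,5] | ==
  [12] u=1 | in [-5,5] | out [-5,5] | ==
  [13] u=2 | in [-5,5] | out [3,5] | ==

Converged values:
  [0] [-5,5]
  [1] [-5,5]
  [2] [3,5]
  [3] [-5,5]
  [4] [-5,4]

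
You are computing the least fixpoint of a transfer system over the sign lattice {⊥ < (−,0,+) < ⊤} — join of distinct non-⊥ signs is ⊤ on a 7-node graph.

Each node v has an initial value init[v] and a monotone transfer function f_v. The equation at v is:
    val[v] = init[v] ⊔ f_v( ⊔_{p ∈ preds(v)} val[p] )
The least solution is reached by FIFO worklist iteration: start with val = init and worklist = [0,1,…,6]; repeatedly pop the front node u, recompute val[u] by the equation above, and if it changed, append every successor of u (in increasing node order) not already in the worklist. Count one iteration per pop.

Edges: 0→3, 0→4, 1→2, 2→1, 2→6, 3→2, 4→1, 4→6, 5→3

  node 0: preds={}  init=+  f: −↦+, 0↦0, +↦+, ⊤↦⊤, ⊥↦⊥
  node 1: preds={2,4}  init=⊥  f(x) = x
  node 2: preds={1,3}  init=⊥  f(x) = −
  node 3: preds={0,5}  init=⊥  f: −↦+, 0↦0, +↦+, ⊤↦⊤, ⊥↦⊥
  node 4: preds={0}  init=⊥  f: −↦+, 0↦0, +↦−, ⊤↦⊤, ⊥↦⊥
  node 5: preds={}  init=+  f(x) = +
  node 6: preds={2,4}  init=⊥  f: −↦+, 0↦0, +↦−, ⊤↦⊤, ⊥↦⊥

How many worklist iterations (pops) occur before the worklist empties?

Trace (9 dequeues):
  [1] u=0 | in ⊥ | out + | ==
  [2] u=1 | in ⊥ | out ⊥ | ==
  [3] u=2 | in ⊥ | out − | prev ⊥ | push {1}
  [4] u=3 | in + | out + | prev ⊥ | push {2}
  [5] u=4 | in + | out − | prev ⊥ | push {}
  [6] u=5 | in ⊥ | out + | ==
  [7] u=6 | in − | out + | prev ⊥ | push {}
  [8] u=1 | in − | out − | prev ⊥ | push {}
  [9] u=2 | in ⊤ | out − | ==

Converged values:
  [0] +
  [1] −
  [2] −
  [3] +
  [4] −
  [5] +
  [6] +

9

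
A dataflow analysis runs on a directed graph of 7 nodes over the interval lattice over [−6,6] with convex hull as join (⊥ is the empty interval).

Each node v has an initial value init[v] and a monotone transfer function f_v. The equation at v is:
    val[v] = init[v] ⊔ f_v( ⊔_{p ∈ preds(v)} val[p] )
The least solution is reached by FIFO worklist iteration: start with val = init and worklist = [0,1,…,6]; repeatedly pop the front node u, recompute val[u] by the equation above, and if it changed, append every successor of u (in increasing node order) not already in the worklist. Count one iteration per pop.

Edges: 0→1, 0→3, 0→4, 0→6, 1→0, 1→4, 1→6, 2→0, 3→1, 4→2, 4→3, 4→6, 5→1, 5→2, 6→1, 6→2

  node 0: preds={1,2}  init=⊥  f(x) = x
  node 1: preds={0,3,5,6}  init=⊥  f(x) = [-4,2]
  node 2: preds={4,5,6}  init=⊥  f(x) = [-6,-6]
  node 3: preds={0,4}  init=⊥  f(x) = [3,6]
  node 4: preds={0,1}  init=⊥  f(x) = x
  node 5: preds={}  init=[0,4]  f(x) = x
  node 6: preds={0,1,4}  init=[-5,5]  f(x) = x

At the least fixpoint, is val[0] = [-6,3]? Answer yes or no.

no

Trace (16 dequeues):
  [1] u=0 | in ⊥ | out ⊥ | ==
  [2] u=1 | in [-5,5] | out [-4,2] | prev ⊥ | push {0}
  [3] u=2 | in [-5,5] | out [-6,-6] | prev ⊥ | push {}
  [4] u=3 | in ⊥ | out [3,6] | prev ⊥ | push {1}
  [5] u=4 | in [-4,2] | out [-4,2] | prev ⊥ | push {2,3}
  [6] u=5 | in ⊥ | out [0,4] | ==
  [7] u=6 | in [-4,2] | out [-5,5] | ==
  [8] u=0 | in [-6,2] | out [-6,2] | prev ⊥ | push {4,6}
  [9] u=1 | in [-6,6] | out [-4,2] | ==
  [10] u=2 | in [-5,5] | out [-6,-6] | ==
  [11] u=3 | in [-6,2] | out [3,6] | ==
  [12] u=4 | in [-6,2] | out [-6,2] | prev [-4,2] | push {2,3}
  [13] u=6 | in [-6,2] | out [-6,5] | prev [-5,5] | push {1}
  [14] u=2 | in [-6,5] | out [-6,-6] | ==
  [15] u=3 | in [-6,2] | out [3,6] | ==
  [16] u=1 | in [-6,6] | out [-4,2] | ==

Converged values:
  [0] [-6,2]
  [1] [-4,2]
  [2] [-6,-6]
  [3] [3,6]
  [4] [-6,2]
  [5] [0,4]
  [6] [-6,5]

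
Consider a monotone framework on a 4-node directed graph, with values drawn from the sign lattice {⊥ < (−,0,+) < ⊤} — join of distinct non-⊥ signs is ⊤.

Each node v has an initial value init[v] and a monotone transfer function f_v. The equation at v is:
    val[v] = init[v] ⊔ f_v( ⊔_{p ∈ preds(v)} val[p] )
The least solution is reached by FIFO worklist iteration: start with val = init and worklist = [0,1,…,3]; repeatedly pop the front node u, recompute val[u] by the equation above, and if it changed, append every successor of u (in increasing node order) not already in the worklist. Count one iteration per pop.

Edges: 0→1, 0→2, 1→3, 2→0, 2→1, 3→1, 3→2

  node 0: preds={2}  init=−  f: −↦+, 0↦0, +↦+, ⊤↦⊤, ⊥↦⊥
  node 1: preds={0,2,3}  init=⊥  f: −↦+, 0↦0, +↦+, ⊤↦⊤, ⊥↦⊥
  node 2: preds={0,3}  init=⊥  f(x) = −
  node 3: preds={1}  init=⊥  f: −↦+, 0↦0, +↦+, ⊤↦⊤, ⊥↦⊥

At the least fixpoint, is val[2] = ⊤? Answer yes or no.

no

Worklist (10 pops):
  #1 pop 0: in=⊥ → − (no change)
  #2 pop 1: in=− → + (was ⊥); enqueue []
  #3 pop 2: in=− → − (was ⊥); enqueue [0,1]
  #4 pop 3: in=+ → + (was ⊥); enqueue [2]
  #5 pop 0: in=− → ⊤ (was −); enqueue []
  #6 pop 1: in=⊤ → ⊤ (was +); enqueue [3]
  #7 pop 2: in=⊤ → − (no change)
  #8 pop 3: in=⊤ → ⊤ (was +); enqueue [1,2]
  #9 pop 1: in=⊤ → ⊤ (no change)
  #10 pop 2: in=⊤ → − (no change)

Fixpoint:
  val[0] = ⊤
  val[1] = ⊤
  val[2] = −
  val[3] = ⊤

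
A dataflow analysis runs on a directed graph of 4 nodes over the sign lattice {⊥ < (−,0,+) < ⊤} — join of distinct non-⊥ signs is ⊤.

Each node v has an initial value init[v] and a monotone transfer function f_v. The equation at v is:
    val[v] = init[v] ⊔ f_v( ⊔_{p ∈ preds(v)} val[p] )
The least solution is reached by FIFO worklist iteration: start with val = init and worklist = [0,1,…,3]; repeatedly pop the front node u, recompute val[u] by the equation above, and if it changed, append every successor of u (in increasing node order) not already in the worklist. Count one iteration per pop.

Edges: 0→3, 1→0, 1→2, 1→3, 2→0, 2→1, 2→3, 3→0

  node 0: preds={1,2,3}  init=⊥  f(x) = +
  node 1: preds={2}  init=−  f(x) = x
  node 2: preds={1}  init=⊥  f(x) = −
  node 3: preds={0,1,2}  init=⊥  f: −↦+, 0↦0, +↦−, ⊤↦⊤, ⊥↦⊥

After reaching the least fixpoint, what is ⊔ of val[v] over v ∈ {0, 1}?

⊤

Worklist (6 pops):
  #1 pop 0: in=− → + (was ⊥); enqueue []
  #2 pop 1: in=⊥ → − (no change)
  #3 pop 2: in=− → − (was ⊥); enqueue [0,1]
  #4 pop 3: in=⊤ → ⊤ (was ⊥); enqueue []
  #5 pop 0: in=⊤ → + (no change)
  #6 pop 1: in=− → − (no change)

Fixpoint:
  val[0] = +
  val[1] = −
  val[2] = −
  val[3] = ⊤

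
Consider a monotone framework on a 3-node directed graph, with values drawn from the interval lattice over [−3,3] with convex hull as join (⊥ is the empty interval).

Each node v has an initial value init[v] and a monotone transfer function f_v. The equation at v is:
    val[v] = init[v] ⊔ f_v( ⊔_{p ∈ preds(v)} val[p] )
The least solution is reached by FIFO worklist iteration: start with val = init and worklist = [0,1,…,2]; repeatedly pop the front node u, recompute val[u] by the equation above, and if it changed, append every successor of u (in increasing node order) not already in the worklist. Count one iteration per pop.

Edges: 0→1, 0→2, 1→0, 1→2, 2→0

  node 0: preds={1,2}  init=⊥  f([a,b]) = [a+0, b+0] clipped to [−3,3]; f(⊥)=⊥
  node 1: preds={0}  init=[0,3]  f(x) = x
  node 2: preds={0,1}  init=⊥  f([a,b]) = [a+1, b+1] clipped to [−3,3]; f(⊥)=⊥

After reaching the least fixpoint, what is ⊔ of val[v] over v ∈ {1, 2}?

Iteration log — 4 steps:
  step 1. node 0  ⊔preds=[0,3]  new=[0,3]  old=⊥  +wl: 
  step 2. node 1  ⊔preds=[0,3]  new=[0,3]  stable
  step 3. node 2  ⊔preds=[0,3]  new=[1,3]  old=⊥  +wl: 0
  step 4. node 0  ⊔preds=[0,3]  new=[0,3]  stable

Least fixpoint reached:
  node 0: [0,3]
  node 1: [0,3]
  node 2: [1,3]

[0,3]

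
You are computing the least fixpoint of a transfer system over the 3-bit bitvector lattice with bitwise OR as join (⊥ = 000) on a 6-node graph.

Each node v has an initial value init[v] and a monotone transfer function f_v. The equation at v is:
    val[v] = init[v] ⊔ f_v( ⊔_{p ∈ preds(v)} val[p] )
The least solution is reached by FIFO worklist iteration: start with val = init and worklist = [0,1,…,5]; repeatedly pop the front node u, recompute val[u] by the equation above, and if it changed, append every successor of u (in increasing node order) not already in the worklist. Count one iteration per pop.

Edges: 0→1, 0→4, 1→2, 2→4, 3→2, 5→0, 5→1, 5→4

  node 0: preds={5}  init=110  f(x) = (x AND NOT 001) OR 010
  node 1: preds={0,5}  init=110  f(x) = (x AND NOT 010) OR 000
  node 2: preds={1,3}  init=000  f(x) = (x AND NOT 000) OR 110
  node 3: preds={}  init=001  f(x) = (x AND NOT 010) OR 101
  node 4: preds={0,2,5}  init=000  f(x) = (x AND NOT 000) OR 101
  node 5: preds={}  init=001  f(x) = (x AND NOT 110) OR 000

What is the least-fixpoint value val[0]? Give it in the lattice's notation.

110

Trace (7 dequeues):
  [1] u=0 | in 001 | out 110 | ==
  [2] u=1 | in 111 | out 111 | prev 110 | push {}
  [3] u=2 | in 111 | out 111 | prev 000 | push {}
  [4] u=3 | in 000 | out 101 | prev 001 | push {2}
  [5] u=4 | in 111 | out 111 | prev 000 | push {}
  [6] u=5 | in 000 | out 001 | ==
  [7] u=2 | in 111 | out 111 | ==

Converged values:
  [0] 110
  [1] 111
  [2] 111
  [3] 101
  [4] 111
  [5] 001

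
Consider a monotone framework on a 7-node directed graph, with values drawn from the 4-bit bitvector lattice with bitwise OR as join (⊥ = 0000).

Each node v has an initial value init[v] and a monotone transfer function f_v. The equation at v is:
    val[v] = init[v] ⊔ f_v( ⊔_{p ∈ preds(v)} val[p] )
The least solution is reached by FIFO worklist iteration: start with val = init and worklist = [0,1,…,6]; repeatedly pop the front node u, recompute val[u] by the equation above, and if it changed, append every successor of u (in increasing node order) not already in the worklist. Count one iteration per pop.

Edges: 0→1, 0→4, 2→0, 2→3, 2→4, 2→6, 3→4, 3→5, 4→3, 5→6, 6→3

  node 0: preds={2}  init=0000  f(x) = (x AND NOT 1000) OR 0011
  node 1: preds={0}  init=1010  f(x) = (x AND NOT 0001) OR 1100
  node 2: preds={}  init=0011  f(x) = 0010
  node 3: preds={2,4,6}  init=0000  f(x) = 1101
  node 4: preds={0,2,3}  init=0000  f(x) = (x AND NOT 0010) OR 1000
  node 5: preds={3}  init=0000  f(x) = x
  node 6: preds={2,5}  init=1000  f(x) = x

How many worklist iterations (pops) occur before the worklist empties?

Worklist (8 pops):
  #1 pop 0: in=0011 → 0011 (was 0000); enqueue []
  #2 pop 1: in=0011 → 1110 (was 1010); enqueue []
  #3 pop 2: in=0000 → 0011 (no change)
  #4 pop 3: in=1011 → 1101 (was 0000); enqueue []
  #5 pop 4: in=1111 → 1101 (was 0000); enqueue [3]
  #6 pop 5: in=1101 → 1101 (was 0000); enqueue []
  #7 pop 6: in=1111 → 1111 (was 1000); enqueue []
  #8 pop 3: in=1111 → 1101 (no change)

Fixpoint:
  val[0] = 0011
  val[1] = 1110
  val[2] = 0011
  val[3] = 1101
  val[4] = 1101
  val[5] = 1101
  val[6] = 1111

8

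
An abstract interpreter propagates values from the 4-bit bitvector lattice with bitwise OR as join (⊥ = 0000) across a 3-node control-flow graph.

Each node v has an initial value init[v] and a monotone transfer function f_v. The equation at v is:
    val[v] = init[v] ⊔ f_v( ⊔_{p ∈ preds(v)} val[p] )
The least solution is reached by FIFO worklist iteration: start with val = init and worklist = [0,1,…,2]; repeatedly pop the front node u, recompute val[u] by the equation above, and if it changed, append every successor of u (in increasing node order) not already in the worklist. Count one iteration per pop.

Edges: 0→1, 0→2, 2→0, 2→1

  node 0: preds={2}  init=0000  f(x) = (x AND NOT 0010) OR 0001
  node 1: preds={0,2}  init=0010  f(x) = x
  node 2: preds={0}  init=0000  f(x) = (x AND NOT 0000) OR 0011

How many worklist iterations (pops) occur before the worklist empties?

5

Worklist (5 pops):
  #1 pop 0: in=0000 → 0001 (was 0000); enqueue []
  #2 pop 1: in=0001 → 0011 (was 0010); enqueue []
  #3 pop 2: in=0001 → 0011 (was 0000); enqueue [0,1]
  #4 pop 0: in=0011 → 0001 (no change)
  #5 pop 1: in=0011 → 0011 (no change)

Fixpoint:
  val[0] = 0001
  val[1] = 0011
  val[2] = 0011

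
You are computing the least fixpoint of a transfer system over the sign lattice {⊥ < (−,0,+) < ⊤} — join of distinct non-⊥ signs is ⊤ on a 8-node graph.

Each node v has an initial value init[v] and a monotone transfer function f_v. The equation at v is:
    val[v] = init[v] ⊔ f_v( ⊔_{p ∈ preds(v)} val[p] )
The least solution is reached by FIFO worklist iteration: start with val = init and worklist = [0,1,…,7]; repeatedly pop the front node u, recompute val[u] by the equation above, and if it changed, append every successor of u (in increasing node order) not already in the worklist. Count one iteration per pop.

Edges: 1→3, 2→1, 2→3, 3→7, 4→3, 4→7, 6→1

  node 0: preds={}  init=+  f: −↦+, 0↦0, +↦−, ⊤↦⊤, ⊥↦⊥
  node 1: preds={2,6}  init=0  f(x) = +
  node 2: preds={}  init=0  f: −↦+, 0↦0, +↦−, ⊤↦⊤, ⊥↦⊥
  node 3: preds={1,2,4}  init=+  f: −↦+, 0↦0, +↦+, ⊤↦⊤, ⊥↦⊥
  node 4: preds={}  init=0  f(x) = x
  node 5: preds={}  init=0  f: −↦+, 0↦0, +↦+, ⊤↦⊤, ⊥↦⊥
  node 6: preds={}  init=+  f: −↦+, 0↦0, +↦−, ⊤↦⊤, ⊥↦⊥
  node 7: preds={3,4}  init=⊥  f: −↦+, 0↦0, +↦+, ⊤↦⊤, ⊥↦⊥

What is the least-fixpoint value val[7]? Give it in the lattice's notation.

Worklist (8 pops):
  #1 pop 0: in=⊥ → + (no change)
  #2 pop 1: in=⊤ → ⊤ (was 0); enqueue []
  #3 pop 2: in=⊥ → 0 (no change)
  #4 pop 3: in=⊤ → ⊤ (was +); enqueue []
  #5 pop 4: in=⊥ → 0 (no change)
  #6 pop 5: in=⊥ → 0 (no change)
  #7 pop 6: in=⊥ → + (no change)
  #8 pop 7: in=⊤ → ⊤ (was ⊥); enqueue []

Fixpoint:
  val[0] = +
  val[1] = ⊤
  val[2] = 0
  val[3] = ⊤
  val[4] = 0
  val[5] = 0
  val[6] = +
  val[7] = ⊤

⊤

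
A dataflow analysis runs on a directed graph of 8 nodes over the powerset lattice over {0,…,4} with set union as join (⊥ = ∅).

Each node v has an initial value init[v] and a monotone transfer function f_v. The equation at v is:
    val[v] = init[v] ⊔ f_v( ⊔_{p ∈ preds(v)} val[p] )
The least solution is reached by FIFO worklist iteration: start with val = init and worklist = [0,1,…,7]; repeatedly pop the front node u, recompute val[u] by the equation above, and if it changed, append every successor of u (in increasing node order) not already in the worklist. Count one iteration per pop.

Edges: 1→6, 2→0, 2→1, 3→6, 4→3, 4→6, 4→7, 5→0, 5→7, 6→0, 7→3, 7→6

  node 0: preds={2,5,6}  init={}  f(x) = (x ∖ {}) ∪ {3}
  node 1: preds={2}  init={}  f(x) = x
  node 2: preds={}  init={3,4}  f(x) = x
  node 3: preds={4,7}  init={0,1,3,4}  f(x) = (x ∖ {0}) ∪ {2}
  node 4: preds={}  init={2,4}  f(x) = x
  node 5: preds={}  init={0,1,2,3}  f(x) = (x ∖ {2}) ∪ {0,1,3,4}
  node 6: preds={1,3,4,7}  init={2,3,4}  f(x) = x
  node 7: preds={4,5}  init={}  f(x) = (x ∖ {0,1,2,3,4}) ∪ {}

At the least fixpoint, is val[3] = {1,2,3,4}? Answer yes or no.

no

Iteration log — 9 steps:
  step 1. node 0  ⊔preds={0,1,2,3,4}  new={0,1,2,3,4}  old={}  +wl: 
  step 2. node 1  ⊔preds={3,4}  new={3,4}  old={}  +wl: 
  step 3. node 2  ⊔preds={}  new={3,4}  stable
  step 4. node 3  ⊔preds={2,4}  new={0,1,2,3,4}  old={0,1,3,4}  +wl: 
  step 5. node 4  ⊔preds={}  new={2,4}  stable
  step 6. node 5  ⊔preds={}  new={0,1,2,3,4}  old={0,1,2,3}  +wl: 0
  step 7. node 6  ⊔preds={0,1,2,3,4}  new={0,1,2,3,4}  old={2,3,4}  +wl: 
  step 8. node 7  ⊔preds={0,1,2,3,4}  new={}  stable
  step 9. node 0  ⊔preds={0,1,2,3,4}  new={0,1,2,3,4}  stable

Least fixpoint reached:
  node 0: {0,1,2,3,4}
  node 1: {3,4}
  node 2: {3,4}
  node 3: {0,1,2,3,4}
  node 4: {2,4}
  node 5: {0,1,2,3,4}
  node 6: {0,1,2,3,4}
  node 7: {}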